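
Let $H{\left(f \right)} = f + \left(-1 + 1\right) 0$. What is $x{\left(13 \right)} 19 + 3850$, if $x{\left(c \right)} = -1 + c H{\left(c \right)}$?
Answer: $7042$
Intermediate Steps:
$H{\left(f \right)} = f$ ($H{\left(f \right)} = f + 0 \cdot 0 = f + 0 = f$)
$x{\left(c \right)} = -1 + c^{2}$ ($x{\left(c \right)} = -1 + c c = -1 + c^{2}$)
$x{\left(13 \right)} 19 + 3850 = \left(-1 + 13^{2}\right) 19 + 3850 = \left(-1 + 169\right) 19 + 3850 = 168 \cdot 19 + 3850 = 3192 + 3850 = 7042$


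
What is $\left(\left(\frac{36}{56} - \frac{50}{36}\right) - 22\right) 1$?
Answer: $- \frac{1433}{63} \approx -22.746$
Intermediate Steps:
$\left(\left(\frac{36}{56} - \frac{50}{36}\right) - 22\right) 1 = \left(\left(36 \cdot \frac{1}{56} - \frac{25}{18}\right) - 22\right) 1 = \left(\left(\frac{9}{14} - \frac{25}{18}\right) - 22\right) 1 = \left(- \frac{47}{63} - 22\right) 1 = \left(- \frac{1433}{63}\right) 1 = - \frac{1433}{63}$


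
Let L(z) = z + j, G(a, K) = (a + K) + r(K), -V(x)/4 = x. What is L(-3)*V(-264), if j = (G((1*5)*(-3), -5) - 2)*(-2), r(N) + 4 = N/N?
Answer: 49632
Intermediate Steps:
V(x) = -4*x
r(N) = -3 (r(N) = -4 + N/N = -4 + 1 = -3)
G(a, K) = -3 + K + a (G(a, K) = (a + K) - 3 = (K + a) - 3 = -3 + K + a)
j = 50 (j = ((-3 - 5 + (1*5)*(-3)) - 2)*(-2) = ((-3 - 5 + 5*(-3)) - 2)*(-2) = ((-3 - 5 - 15) - 2)*(-2) = (-23 - 2)*(-2) = -25*(-2) = 50)
L(z) = 50 + z (L(z) = z + 50 = 50 + z)
L(-3)*V(-264) = (50 - 3)*(-4*(-264)) = 47*1056 = 49632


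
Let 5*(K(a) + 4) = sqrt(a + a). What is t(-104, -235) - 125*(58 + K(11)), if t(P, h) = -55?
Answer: -6805 - 25*sqrt(22) ≈ -6922.3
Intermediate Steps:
K(a) = -4 + sqrt(2)*sqrt(a)/5 (K(a) = -4 + sqrt(a + a)/5 = -4 + sqrt(2*a)/5 = -4 + (sqrt(2)*sqrt(a))/5 = -4 + sqrt(2)*sqrt(a)/5)
t(-104, -235) - 125*(58 + K(11)) = -55 - 125*(58 + (-4 + sqrt(2)*sqrt(11)/5)) = -55 - 125*(58 + (-4 + sqrt(22)/5)) = -55 - 125*(54 + sqrt(22)/5) = -55 + (-6750 - 25*sqrt(22)) = -6805 - 25*sqrt(22)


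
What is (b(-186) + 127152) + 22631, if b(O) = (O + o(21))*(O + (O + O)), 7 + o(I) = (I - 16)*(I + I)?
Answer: 140297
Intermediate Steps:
o(I) = -7 + 2*I*(-16 + I) (o(I) = -7 + (I - 16)*(I + I) = -7 + (-16 + I)*(2*I) = -7 + 2*I*(-16 + I))
b(O) = 3*O*(203 + O) (b(O) = (O + (-7 - 32*21 + 2*21²))*(O + (O + O)) = (O + (-7 - 672 + 2*441))*(O + 2*O) = (O + (-7 - 672 + 882))*(3*O) = (O + 203)*(3*O) = (203 + O)*(3*O) = 3*O*(203 + O))
(b(-186) + 127152) + 22631 = (3*(-186)*(203 - 186) + 127152) + 22631 = (3*(-186)*17 + 127152) + 22631 = (-9486 + 127152) + 22631 = 117666 + 22631 = 140297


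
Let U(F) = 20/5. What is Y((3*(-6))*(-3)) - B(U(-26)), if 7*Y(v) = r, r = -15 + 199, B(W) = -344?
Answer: 2592/7 ≈ 370.29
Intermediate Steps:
U(F) = 4 (U(F) = 20*(1/5) = 4)
r = 184
Y(v) = 184/7 (Y(v) = (1/7)*184 = 184/7)
Y((3*(-6))*(-3)) - B(U(-26)) = 184/7 - 1*(-344) = 184/7 + 344 = 2592/7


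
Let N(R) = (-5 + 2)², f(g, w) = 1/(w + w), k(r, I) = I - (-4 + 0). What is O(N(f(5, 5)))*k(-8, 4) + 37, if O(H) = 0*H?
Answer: 37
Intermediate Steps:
k(r, I) = 4 + I (k(r, I) = I - 1*(-4) = I + 4 = 4 + I)
f(g, w) = 1/(2*w)
N(R) = 9 (N(R) = (-3)² = 9)
O(H) = 0
O(N(f(5, 5)))*k(-8, 4) + 37 = 0*(4 + 4) + 37 = 0*8 + 37 = 0 + 37 = 37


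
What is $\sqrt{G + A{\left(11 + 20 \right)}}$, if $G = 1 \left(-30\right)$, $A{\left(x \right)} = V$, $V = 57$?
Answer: $3 \sqrt{3} \approx 5.1962$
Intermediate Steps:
$A{\left(x \right)} = 57$
$G = -30$
$\sqrt{G + A{\left(11 + 20 \right)}} = \sqrt{-30 + 57} = \sqrt{27} = 3 \sqrt{3}$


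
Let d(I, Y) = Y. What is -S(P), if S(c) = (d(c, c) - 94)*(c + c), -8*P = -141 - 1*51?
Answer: 3360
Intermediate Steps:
P = 24 (P = -(-141 - 1*51)/8 = -(-141 - 51)/8 = -⅛*(-192) = 24)
S(c) = 2*c*(-94 + c) (S(c) = (c - 94)*(c + c) = (-94 + c)*(2*c) = 2*c*(-94 + c))
-S(P) = -2*24*(-94 + 24) = -2*24*(-70) = -1*(-3360) = 3360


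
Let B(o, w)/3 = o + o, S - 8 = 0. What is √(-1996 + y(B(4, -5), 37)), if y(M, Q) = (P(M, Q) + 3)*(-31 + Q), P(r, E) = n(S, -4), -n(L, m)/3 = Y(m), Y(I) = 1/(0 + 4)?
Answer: I*√7930/2 ≈ 44.525*I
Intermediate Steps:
S = 8 (S = 8 + 0 = 8)
Y(I) = ¼ (Y(I) = 1/4 = ¼)
n(L, m) = -¾ (n(L, m) = -3*¼ = -¾)
B(o, w) = 6*o (B(o, w) = 3*(o + o) = 3*(2*o) = 6*o)
P(r, E) = -¾
y(M, Q) = -279/4 + 9*Q/4 (y(M, Q) = (-¾ + 3)*(-31 + Q) = 9*(-31 + Q)/4 = -279/4 + 9*Q/4)
√(-1996 + y(B(4, -5), 37)) = √(-1996 + (-279/4 + (9/4)*37)) = √(-1996 + (-279/4 + 333/4)) = √(-1996 + 27/2) = √(-3965/2) = I*√7930/2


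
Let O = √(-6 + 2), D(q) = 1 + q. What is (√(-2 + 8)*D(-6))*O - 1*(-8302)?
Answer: 8302 - 10*I*√6 ≈ 8302.0 - 24.495*I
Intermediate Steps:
O = 2*I (O = √(-4) = 2*I ≈ 2.0*I)
(√(-2 + 8)*D(-6))*O - 1*(-8302) = (√(-2 + 8)*(1 - 6))*(2*I) - 1*(-8302) = (√6*(-5))*(2*I) + 8302 = (-5*√6)*(2*I) + 8302 = -10*I*√6 + 8302 = 8302 - 10*I*√6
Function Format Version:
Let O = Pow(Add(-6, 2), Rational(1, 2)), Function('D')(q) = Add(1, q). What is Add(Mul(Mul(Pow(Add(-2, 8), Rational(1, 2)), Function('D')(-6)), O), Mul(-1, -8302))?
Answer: Add(8302, Mul(-10, I, Pow(6, Rational(1, 2)))) ≈ Add(8302.0, Mul(-24.495, I))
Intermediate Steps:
O = Mul(2, I) (O = Pow(-4, Rational(1, 2)) = Mul(2, I) ≈ Mul(2.0000, I))
Add(Mul(Mul(Pow(Add(-2, 8), Rational(1, 2)), Function('D')(-6)), O), Mul(-1, -8302)) = Add(Mul(Mul(Pow(Add(-2, 8), Rational(1, 2)), Add(1, -6)), Mul(2, I)), Mul(-1, -8302)) = Add(Mul(Mul(Pow(6, Rational(1, 2)), -5), Mul(2, I)), 8302) = Add(Mul(Mul(-5, Pow(6, Rational(1, 2))), Mul(2, I)), 8302) = Add(Mul(-10, I, Pow(6, Rational(1, 2))), 8302) = Add(8302, Mul(-10, I, Pow(6, Rational(1, 2))))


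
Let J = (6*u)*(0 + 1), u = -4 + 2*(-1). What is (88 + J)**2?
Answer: 2704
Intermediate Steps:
u = -6 (u = -4 - 2 = -6)
J = -36 (J = (6*(-6))*(0 + 1) = -36*1 = -36)
(88 + J)**2 = (88 - 36)**2 = 52**2 = 2704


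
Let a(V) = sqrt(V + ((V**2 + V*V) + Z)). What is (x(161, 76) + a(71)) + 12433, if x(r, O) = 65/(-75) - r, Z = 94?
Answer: 184067/15 + sqrt(10247) ≈ 12372.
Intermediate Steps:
x(r, O) = -13/15 - r (x(r, O) = 65*(-1/75) - r = -13/15 - r)
a(V) = sqrt(94 + V + 2*V**2) (a(V) = sqrt(V + ((V**2 + V*V) + 94)) = sqrt(V + ((V**2 + V**2) + 94)) = sqrt(V + (2*V**2 + 94)) = sqrt(V + (94 + 2*V**2)) = sqrt(94 + V + 2*V**2))
(x(161, 76) + a(71)) + 12433 = ((-13/15 - 1*161) + sqrt(94 + 71 + 2*71**2)) + 12433 = ((-13/15 - 161) + sqrt(94 + 71 + 2*5041)) + 12433 = (-2428/15 + sqrt(94 + 71 + 10082)) + 12433 = (-2428/15 + sqrt(10247)) + 12433 = 184067/15 + sqrt(10247)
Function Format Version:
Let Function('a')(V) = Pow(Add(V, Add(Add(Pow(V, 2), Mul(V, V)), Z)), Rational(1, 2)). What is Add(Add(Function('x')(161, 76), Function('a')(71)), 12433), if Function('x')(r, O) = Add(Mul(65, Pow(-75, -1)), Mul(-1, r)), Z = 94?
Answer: Add(Rational(184067, 15), Pow(10247, Rational(1, 2))) ≈ 12372.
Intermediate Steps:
Function('x')(r, O) = Add(Rational(-13, 15), Mul(-1, r)) (Function('x')(r, O) = Add(Mul(65, Rational(-1, 75)), Mul(-1, r)) = Add(Rational(-13, 15), Mul(-1, r)))
Function('a')(V) = Pow(Add(94, V, Mul(2, Pow(V, 2))), Rational(1, 2)) (Function('a')(V) = Pow(Add(V, Add(Add(Pow(V, 2), Mul(V, V)), 94)), Rational(1, 2)) = Pow(Add(V, Add(Add(Pow(V, 2), Pow(V, 2)), 94)), Rational(1, 2)) = Pow(Add(V, Add(Mul(2, Pow(V, 2)), 94)), Rational(1, 2)) = Pow(Add(V, Add(94, Mul(2, Pow(V, 2)))), Rational(1, 2)) = Pow(Add(94, V, Mul(2, Pow(V, 2))), Rational(1, 2)))
Add(Add(Function('x')(161, 76), Function('a')(71)), 12433) = Add(Add(Add(Rational(-13, 15), Mul(-1, 161)), Pow(Add(94, 71, Mul(2, Pow(71, 2))), Rational(1, 2))), 12433) = Add(Add(Add(Rational(-13, 15), -161), Pow(Add(94, 71, Mul(2, 5041)), Rational(1, 2))), 12433) = Add(Add(Rational(-2428, 15), Pow(Add(94, 71, 10082), Rational(1, 2))), 12433) = Add(Add(Rational(-2428, 15), Pow(10247, Rational(1, 2))), 12433) = Add(Rational(184067, 15), Pow(10247, Rational(1, 2)))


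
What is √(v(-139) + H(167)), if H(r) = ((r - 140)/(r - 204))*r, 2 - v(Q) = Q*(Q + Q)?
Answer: I*√53064993/37 ≈ 196.88*I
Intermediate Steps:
v(Q) = 2 - 2*Q² (v(Q) = 2 - Q*(Q + Q) = 2 - Q*2*Q = 2 - 2*Q²)
H(r) = r*(-140 + r)/(-204 + r) (H(r) = ((-140 + r)/(-204 + r))*r = r*(-140 + r)/(-204 + r))
√(v(-139) + H(167)) = √((2 - 2*(-139)²) + 167*(-140 + 167)/(-204 + 167)) = √((2 - 2*19321) + 167*27/(-37)) = √((2 - 38642) + 167*(-1/37)*27) = √(-38640 - 4509/37) = √(-1434189/37) = I*√53064993/37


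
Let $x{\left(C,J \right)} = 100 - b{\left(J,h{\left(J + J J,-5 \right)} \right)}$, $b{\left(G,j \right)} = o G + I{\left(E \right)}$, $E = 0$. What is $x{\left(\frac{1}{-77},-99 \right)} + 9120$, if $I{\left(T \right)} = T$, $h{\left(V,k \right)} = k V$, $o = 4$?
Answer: $9616$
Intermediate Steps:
$h{\left(V,k \right)} = V k$
$b{\left(G,j \right)} = 4 G$ ($b{\left(G,j \right)} = 4 G + 0 = 4 G$)
$x{\left(C,J \right)} = 100 - 4 J$
$x{\left(\frac{1}{-77},-99 \right)} + 9120 = \left(100 - -396\right) + 9120 = \left(100 + 396\right) + 9120 = 496 + 9120 = 9616$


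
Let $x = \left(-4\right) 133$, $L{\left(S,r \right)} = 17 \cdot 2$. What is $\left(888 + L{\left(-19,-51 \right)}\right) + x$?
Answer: $390$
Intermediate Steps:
$L{\left(S,r \right)} = 34$
$x = -532$
$\left(888 + L{\left(-19,-51 \right)}\right) + x = \left(888 + 34\right) - 532 = 922 - 532 = 390$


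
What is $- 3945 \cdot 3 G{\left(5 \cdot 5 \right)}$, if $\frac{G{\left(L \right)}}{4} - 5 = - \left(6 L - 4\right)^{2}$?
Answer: $1008862740$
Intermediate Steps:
$G{\left(L \right)} = 20 - 4 \left(-4 + 6 L\right)^{2}$ ($G{\left(L \right)} = 20 + 4 \left(- \left(6 L - 4\right)^{2}\right) = 20 + 4 \left(- \left(-4 + 6 L\right)^{2}\right) = 20 - 4 \left(-4 + 6 L\right)^{2}$)
$- 3945 \cdot 3 G{\left(5 \cdot 5 \right)} = - 3945 \cdot 3 \left(-44 - 144 \left(5 \cdot 5\right)^{2} + 192 \cdot 5 \cdot 5\right) = - 3945 \cdot 3 \left(-44 - 144 \cdot 25^{2} + 192 \cdot 25\right) = - 3945 \cdot 3 \left(-44 - 90000 + 4800\right) = - 3945 \cdot 3 \left(-85244\right) = \left(-3945\right) \left(-255732\right) = 1008862740$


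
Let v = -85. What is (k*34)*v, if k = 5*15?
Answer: -216750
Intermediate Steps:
k = 75
(k*34)*v = (75*34)*(-85) = 2550*(-85) = -216750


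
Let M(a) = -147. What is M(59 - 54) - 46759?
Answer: -46906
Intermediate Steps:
M(59 - 54) - 46759 = -147 - 46759 = -46906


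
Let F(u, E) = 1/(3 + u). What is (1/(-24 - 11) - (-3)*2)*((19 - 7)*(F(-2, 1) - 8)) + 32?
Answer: -2348/5 ≈ -469.60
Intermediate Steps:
(1/(-24 - 11) - (-3)*2)*((19 - 7)*(F(-2, 1) - 8)) + 32 = (1/(-24 - 11) - (-3)*2)*((19 - 7)*(1/(3 - 2) - 8)) + 32 = (1/(-35) - 1*(-6))*(12*(1/1 - 8)) + 32 = (-1/35 + 6)*(12*(1 - 8)) + 32 = 209*(12*(-7))/35 + 32 = (209/35)*(-84) + 32 = -2508/5 + 32 = -2348/5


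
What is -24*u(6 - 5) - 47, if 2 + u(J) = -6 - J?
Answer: 169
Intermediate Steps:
u(J) = -8 - J (u(J) = -2 + (-6 - J) = -8 - J)
-24*u(6 - 5) - 47 = -24*(-8 - (6 - 5)) - 47 = -24*(-8 - 1*1) - 47 = -24*(-8 - 1) - 47 = -24*(-9) - 47 = 216 - 47 = 169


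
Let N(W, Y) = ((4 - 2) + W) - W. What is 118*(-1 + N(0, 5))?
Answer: 118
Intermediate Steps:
N(W, Y) = 2 (N(W, Y) = (2 + W) - W = 2)
118*(-1 + N(0, 5)) = 118*(-1 + 2) = 118*1 = 118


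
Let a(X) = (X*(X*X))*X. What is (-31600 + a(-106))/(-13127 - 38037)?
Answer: -31554024/12791 ≈ -2466.9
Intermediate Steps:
a(X) = X⁴ (a(X) = (X*X²)*X = X³*X = X⁴)
(-31600 + a(-106))/(-13127 - 38037) = (-31600 + (-106)⁴)/(-13127 - 38037) = (-31600 + 126247696)/(-51164) = 126216096*(-1/51164) = -31554024/12791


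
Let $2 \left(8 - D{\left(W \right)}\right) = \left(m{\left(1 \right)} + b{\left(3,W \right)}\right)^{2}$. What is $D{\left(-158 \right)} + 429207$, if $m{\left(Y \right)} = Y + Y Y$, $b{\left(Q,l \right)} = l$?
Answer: $417047$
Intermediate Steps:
$m{\left(Y \right)} = Y + Y^{2}$
$D{\left(W \right)} = 8 - \frac{\left(2 + W\right)^{2}}{2}$ ($D{\left(W \right)} = 8 - \frac{\left(1 \left(1 + 1\right) + W\right)^{2}}{2} = 8 - \frac{\left(1 \cdot 2 + W\right)^{2}}{2} = 8 - \frac{\left(2 + W\right)^{2}}{2}$)
$D{\left(-158 \right)} + 429207 = \left(8 - \frac{\left(2 - 158\right)^{2}}{2}\right) + 429207 = \left(8 - \frac{\left(-156\right)^{2}}{2}\right) + 429207 = \left(8 - 12168\right) + 429207 = -12160 + 429207 = 417047$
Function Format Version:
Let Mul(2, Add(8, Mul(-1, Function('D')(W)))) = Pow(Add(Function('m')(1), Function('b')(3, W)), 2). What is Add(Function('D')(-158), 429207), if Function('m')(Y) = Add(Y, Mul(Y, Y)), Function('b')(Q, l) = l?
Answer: 417047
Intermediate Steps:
Function('m')(Y) = Add(Y, Pow(Y, 2))
Function('D')(W) = Add(8, Mul(Rational(-1, 2), Pow(Add(2, W), 2))) (Function('D')(W) = Add(8, Mul(Rational(-1, 2), Pow(Add(Mul(1, Add(1, 1)), W), 2))) = Add(8, Mul(Rational(-1, 2), Pow(Add(Mul(1, 2), W), 2))) = Add(8, Mul(Rational(-1, 2), Pow(Add(2, W), 2))))
Add(Function('D')(-158), 429207) = Add(Add(8, Mul(Rational(-1, 2), Pow(Add(2, -158), 2))), 429207) = Add(Add(8, Mul(Rational(-1, 2), Pow(-156, 2))), 429207) = Add(Add(8, Mul(Rational(-1, 2), 24336)), 429207) = Add(Add(8, -12168), 429207) = Add(-12160, 429207) = 417047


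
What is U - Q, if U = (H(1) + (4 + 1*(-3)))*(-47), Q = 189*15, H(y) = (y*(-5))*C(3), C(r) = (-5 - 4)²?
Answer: 16153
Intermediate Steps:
C(r) = 81 (C(r) = (-9)² = 81)
H(y) = -405*y (H(y) = (y*(-5))*81 = -5*y*81 = -405*y)
Q = 2835
U = 18988 (U = (-405*1 + (4 + 1*(-3)))*(-47) = (-405 + (4 - 3))*(-47) = (-405 + 1)*(-47) = -404*(-47) = 18988)
U - Q = 18988 - 1*2835 = 18988 - 2835 = 16153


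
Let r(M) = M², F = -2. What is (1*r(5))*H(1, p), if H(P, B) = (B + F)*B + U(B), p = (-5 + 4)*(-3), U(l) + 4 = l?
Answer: 50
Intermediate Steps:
U(l) = -4 + l
p = 3 (p = -1*(-3) = 3)
H(P, B) = -4 + B + B*(-2 + B) (H(P, B) = (B - 2)*B + (-4 + B) = (-2 + B)*B + (-4 + B) = B*(-2 + B) + (-4 + B) = -4 + B + B*(-2 + B))
(1*r(5))*H(1, p) = (1*5²)*(-4 + 3² - 1*3) = (1*25)*(-4 + 9 - 3) = 25*2 = 50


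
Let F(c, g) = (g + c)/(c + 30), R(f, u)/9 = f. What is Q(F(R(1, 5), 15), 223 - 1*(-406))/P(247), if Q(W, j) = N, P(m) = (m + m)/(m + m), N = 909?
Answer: 909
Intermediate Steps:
P(m) = 1 (P(m) = (2*m)/((2*m)) = (2*m)*(1/(2*m)) = 1)
R(f, u) = 9*f
F(c, g) = (c + g)/(30 + c)
Q(W, j) = 909
Q(F(R(1, 5), 15), 223 - 1*(-406))/P(247) = 909/1 = 909*1 = 909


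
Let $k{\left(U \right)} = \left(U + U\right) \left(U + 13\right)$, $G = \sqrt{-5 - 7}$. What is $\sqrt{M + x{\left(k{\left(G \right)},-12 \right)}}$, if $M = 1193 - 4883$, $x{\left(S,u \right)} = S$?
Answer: $\sqrt{-3714 + 52 i \sqrt{3}} \approx 0.7389 + 60.947 i$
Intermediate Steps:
$G = 2 i \sqrt{3}$ ($G = \sqrt{-12} = 2 i \sqrt{3} \approx 3.4641 i$)
$k{\left(U \right)} = 2 U \left(13 + U\right)$
$M = -3690$ ($M = 1193 - 4883 = -3690$)
$\sqrt{M + x{\left(k{\left(G \right)},-12 \right)}} = \sqrt{-3690 + 2 \cdot 2 i \sqrt{3} \left(13 + 2 i \sqrt{3}\right)} = \sqrt{-3690 + 4 i \sqrt{3} \left(13 + 2 i \sqrt{3}\right)}$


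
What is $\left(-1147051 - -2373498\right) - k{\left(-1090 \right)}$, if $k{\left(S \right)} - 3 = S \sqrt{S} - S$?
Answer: $1225354 + 1090 i \sqrt{1090} \approx 1.2254 \cdot 10^{6} + 35987.0 i$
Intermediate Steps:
$k{\left(S \right)} = 3 + S^{\frac{3}{2}} - S$ ($k{\left(S \right)} = 3 + \left(S \sqrt{S} - S\right) = 3 + \left(S^{\frac{3}{2}} - S\right) = 3 + S^{\frac{3}{2}} - S$)
$\left(-1147051 - -2373498\right) - k{\left(-1090 \right)} = \left(-1147051 - -2373498\right) - \left(3 + \left(-1090\right)^{\frac{3}{2}} - -1090\right) = \left(-1147051 + 2373498\right) - \left(3 - 1090 i \sqrt{1090} + 1090\right) = 1226447 - \left(1093 - 1090 i \sqrt{1090}\right) = 1225354 + 1090 i \sqrt{1090}$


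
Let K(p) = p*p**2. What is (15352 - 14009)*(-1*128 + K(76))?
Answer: 589372864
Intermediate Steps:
K(p) = p**3
(15352 - 14009)*(-1*128 + K(76)) = (15352 - 14009)*(-1*128 + 76**3) = 1343*(-128 + 438976) = 1343*438848 = 589372864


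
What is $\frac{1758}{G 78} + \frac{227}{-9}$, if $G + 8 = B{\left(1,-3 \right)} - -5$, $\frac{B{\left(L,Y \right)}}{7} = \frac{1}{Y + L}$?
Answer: $- \frac{43637}{1521} \approx -28.69$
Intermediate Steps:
$B{\left(L,Y \right)} = \frac{7}{L + Y}$ ($B{\left(L,Y \right)} = \frac{7}{Y + L} = \frac{7}{L + Y}$)
$G = - \frac{13}{2}$ ($G = -8 + \left(\frac{7}{1 - 3} - -5\right) = -8 + \left(\frac{7}{-2} + 5\right) = -8 + \left(7 \left(- \frac{1}{2}\right) + 5\right) = -8 + \left(- \frac{7}{2} + 5\right) = -8 + \frac{3}{2} = - \frac{13}{2} \approx -6.5$)
$\frac{1758}{G 78} + \frac{227}{-9} = \frac{1758}{\left(- \frac{13}{2}\right) 78} + \frac{227}{-9} = \frac{1758}{-507} + 227 \left(- \frac{1}{9}\right) = 1758 \left(- \frac{1}{507}\right) - \frac{227}{9} = - \frac{586}{169} - \frac{227}{9} = - \frac{43637}{1521}$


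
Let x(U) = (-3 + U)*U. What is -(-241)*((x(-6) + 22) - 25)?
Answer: 12291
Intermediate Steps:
x(U) = U*(-3 + U)
-(-241)*((x(-6) + 22) - 25) = -(-241)*((-6*(-3 - 6) + 22) - 25) = -(-241)*((-6*(-9) + 22) - 25) = -(-241)*((54 + 22) - 25) = -(-241)*(76 - 25) = -(-241)*51 = -1*(-12291) = 12291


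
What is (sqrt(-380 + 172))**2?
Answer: -208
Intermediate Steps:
(sqrt(-380 + 172))**2 = (sqrt(-208))**2 = (4*I*sqrt(13))**2 = -208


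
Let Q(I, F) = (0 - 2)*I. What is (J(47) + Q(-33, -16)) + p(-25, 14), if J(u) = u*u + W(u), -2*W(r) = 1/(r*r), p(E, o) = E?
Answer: 9940499/4418 ≈ 2250.0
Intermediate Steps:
Q(I, F) = -2*I
W(r) = -1/(2*r²)
J(u) = u² - 1/(2*u²) (J(u) = u*u - 1/(2*u²) = u² - 1/(2*u²))
(J(47) + Q(-33, -16)) + p(-25, 14) = ((-½ + 47⁴)/47² - 2*(-33)) - 25 = ((-½ + 4879681)/2209 + 66) - 25 = ((1/2209)*(9759361/2) + 66) - 25 = (9759361/4418 + 66) - 25 = 10050949/4418 - 25 = 9940499/4418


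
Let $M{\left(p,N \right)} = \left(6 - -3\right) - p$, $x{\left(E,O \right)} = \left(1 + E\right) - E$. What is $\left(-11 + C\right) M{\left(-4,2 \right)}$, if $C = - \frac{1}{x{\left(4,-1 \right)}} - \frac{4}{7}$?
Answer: $- \frac{1144}{7} \approx -163.43$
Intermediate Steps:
$x{\left(E,O \right)} = 1$
$M{\left(p,N \right)} = 9 - p$ ($M{\left(p,N \right)} = \left(6 + 3\right) - p = 9 - p$)
$C = - \frac{11}{7}$ ($C = - 1^{-1} - \frac{4}{7} = \left(-1\right) 1 - \frac{4}{7} = -1 - \frac{4}{7} = - \frac{11}{7} \approx -1.5714$)
$\left(-11 + C\right) M{\left(-4,2 \right)} = \left(-11 - \frac{11}{7}\right) \left(9 - -4\right) = - \frac{88 \left(9 + 4\right)}{7} = \left(- \frac{88}{7}\right) 13 = - \frac{1144}{7}$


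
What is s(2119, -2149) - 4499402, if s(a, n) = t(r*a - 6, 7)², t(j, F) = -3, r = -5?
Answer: -4499393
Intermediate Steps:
s(a, n) = 9 (s(a, n) = (-3)² = 9)
s(2119, -2149) - 4499402 = 9 - 4499402 = -4499393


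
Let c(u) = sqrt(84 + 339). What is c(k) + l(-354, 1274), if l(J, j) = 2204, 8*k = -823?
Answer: 2204 + 3*sqrt(47) ≈ 2224.6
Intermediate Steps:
k = -823/8 (k = (1/8)*(-823) = -823/8 ≈ -102.88)
c(u) = 3*sqrt(47) (c(u) = sqrt(423) = 3*sqrt(47))
c(k) + l(-354, 1274) = 3*sqrt(47) + 2204 = 2204 + 3*sqrt(47)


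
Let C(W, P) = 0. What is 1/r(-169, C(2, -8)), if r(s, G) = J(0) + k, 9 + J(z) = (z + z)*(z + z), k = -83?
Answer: -1/92 ≈ -0.010870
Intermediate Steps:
J(z) = -9 + 4*z² (J(z) = -9 + (z + z)*(z + z) = -9 + (2*z)*(2*z) = -9 + 4*z²)
r(s, G) = -92 (r(s, G) = (-9 + 4*0²) - 83 = (-9 + 4*0) - 83 = (-9 + 0) - 83 = -9 - 83 = -92)
1/r(-169, C(2, -8)) = 1/(-92) = -1/92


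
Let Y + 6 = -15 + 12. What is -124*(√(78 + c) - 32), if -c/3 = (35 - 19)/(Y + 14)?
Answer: 3968 - 372*√190/5 ≈ 2942.5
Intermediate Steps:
Y = -9 (Y = -6 + (-15 + 12) = -6 - 3 = -9)
c = -48/5 (c = -3*(35 - 19)/(-9 + 14) = -48/5 ≈ -9.6000)
-124*(√(78 + c) - 32) = -124*(√(78 - 48/5) - 32) = -124*(√(342/5) - 32) = -124*(3*√190/5 - 32) = -124*(-32 + 3*√190/5) = 3968 - 372*√190/5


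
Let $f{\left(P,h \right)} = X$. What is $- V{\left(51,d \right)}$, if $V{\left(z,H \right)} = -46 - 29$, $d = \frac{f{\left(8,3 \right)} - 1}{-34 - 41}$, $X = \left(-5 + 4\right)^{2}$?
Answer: $75$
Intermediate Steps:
$X = 1$ ($X = \left(-1\right)^{2} = 1$)
$f{\left(P,h \right)} = 1$
$d = 0$ ($d = \frac{1 - 1}{-34 - 41} = \frac{0}{-75} = 0 \left(- \frac{1}{75}\right) = 0$)
$V{\left(z,H \right)} = -75$
$- V{\left(51,d \right)} = \left(-1\right) \left(-75\right) = 75$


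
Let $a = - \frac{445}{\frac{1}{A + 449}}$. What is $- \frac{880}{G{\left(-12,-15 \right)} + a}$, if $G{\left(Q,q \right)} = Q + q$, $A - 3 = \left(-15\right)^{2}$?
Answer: $\frac{220}{75323} \approx 0.0029208$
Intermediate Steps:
$A = 228$ ($A = 3 + \left(-15\right)^{2} = 3 + 225 = 228$)
$a = -301265$ ($a = - \frac{445}{\frac{1}{228 + 449}} = - \frac{445}{\frac{1}{677}} = - 445 \frac{1}{\frac{1}{677}} = \left(-445\right) 677 = -301265$)
$- \frac{880}{G{\left(-12,-15 \right)} + a} = - \frac{880}{\left(-12 - 15\right) - 301265} = - \frac{880}{-27 - 301265} = - \frac{880}{-301292} = \left(-880\right) \left(- \frac{1}{301292}\right) = \frac{220}{75323}$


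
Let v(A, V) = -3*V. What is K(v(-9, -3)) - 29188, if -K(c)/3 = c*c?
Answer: -29431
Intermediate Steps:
K(c) = -3*c² (K(c) = -3*c*c = -3*c²)
K(v(-9, -3)) - 29188 = -3*(-3*(-3))² - 29188 = -3*9² - 29188 = -3*81 - 29188 = -243 - 29188 = -29431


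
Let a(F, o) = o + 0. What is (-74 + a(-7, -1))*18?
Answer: -1350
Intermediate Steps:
a(F, o) = o
(-74 + a(-7, -1))*18 = (-74 - 1)*18 = -75*18 = -1350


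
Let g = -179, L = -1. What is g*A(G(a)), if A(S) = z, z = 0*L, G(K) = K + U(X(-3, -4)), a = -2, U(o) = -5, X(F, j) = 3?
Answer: 0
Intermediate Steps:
G(K) = -5 + K (G(K) = K - 5 = -5 + K)
z = 0 (z = 0*(-1) = 0)
A(S) = 0
g*A(G(a)) = -179*0 = 0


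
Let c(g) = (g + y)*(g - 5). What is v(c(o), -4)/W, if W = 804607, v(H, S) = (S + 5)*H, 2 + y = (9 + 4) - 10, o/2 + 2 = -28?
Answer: 3835/804607 ≈ 0.0047663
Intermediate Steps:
o = -60 (o = -4 + 2*(-28) = -4 - 56 = -60)
y = 1 (y = -2 + ((9 + 4) - 10) = -2 + (13 - 10) = -2 + 3 = 1)
c(g) = (1 + g)*(-5 + g) (c(g) = (g + 1)*(g - 5) = (1 + g)*(-5 + g))
v(H, S) = H*(5 + S) (v(H, S) = (5 + S)*H = H*(5 + S))
v(c(o), -4)/W = ((-5 + (-60)² - 4*(-60))*(5 - 4))/804607 = ((-5 + 3600 + 240)*1)*(1/804607) = (3835*1)*(1/804607) = 3835*(1/804607) = 3835/804607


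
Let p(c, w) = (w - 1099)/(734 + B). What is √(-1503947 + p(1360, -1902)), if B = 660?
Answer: I*√2922528135886/1394 ≈ 1226.4*I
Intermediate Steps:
p(c, w) = -1099/1394 + w/1394 (p(c, w) = (w - 1099)/(734 + 660) = (-1099 + w)/1394 = (-1099 + w)*(1/1394) = -1099/1394 + w/1394)
√(-1503947 + p(1360, -1902)) = √(-1503947 + (-1099/1394 + (1/1394)*(-1902))) = √(-1503947 + (-1099/1394 - 951/697)) = √(-1503947 - 3001/1394) = √(-2096505119/1394) = I*√2922528135886/1394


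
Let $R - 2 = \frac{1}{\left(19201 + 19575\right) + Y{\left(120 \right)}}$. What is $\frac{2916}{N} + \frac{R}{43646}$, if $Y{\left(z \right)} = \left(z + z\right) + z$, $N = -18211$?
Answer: $- \frac{4979481230493}{31106752807616} \approx -0.16008$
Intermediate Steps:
$Y{\left(z \right)} = 3 z$ ($Y{\left(z \right)} = 2 z + z = 3 z$)
$R = \frac{78273}{39136}$ ($R = 2 + \frac{1}{\left(19201 + 19575\right) + 3 \cdot 120} = 2 + \frac{1}{38776 + 360} = 2 + \frac{1}{39136} = \frac{78273}{39136} \approx 2.0$)
$\frac{2916}{N} + \frac{R}{43646} = \frac{2916}{-18211} + \frac{78273}{39136 \cdot 43646} = 2916 \left(- \frac{1}{18211}\right) + \frac{78273}{39136} \cdot \frac{1}{43646} = - \frac{2916}{18211} + \frac{78273}{1708129856} = - \frac{4979481230493}{31106752807616}$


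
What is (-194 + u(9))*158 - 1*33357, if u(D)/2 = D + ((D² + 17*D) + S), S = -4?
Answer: 11515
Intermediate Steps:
u(D) = -8 + 2*D² + 36*D (u(D) = 2*(D + ((D² + 17*D) - 4)) = 2*(D + (-4 + D² + 17*D)) = 2*(-4 + D² + 18*D) = -8 + 2*D² + 36*D)
(-194 + u(9))*158 - 1*33357 = (-194 + (-8 + 2*9² + 36*9))*158 - 1*33357 = (-194 + (-8 + 2*81 + 324))*158 - 33357 = (-194 + (-8 + 162 + 324))*158 - 33357 = (-194 + 478)*158 - 33357 = 284*158 - 33357 = 44872 - 33357 = 11515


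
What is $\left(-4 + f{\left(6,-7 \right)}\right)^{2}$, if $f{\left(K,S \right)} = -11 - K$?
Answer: $441$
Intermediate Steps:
$\left(-4 + f{\left(6,-7 \right)}\right)^{2} = \left(-4 - 17\right)^{2} = \left(-21\right)^{2} = 441$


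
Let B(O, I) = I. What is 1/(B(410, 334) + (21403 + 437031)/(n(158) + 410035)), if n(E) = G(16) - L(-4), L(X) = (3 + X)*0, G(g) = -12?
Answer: 410023/137406116 ≈ 0.0029840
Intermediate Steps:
L(X) = 0
n(E) = -12 (n(E) = -12 - 1*0 = -12 + 0 = -12)
1/(B(410, 334) + (21403 + 437031)/(n(158) + 410035)) = 1/(334 + (21403 + 437031)/(-12 + 410035)) = 1/(334 + 458434/410023) = 1/(137406116/410023) = 410023/137406116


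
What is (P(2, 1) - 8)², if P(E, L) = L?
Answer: 49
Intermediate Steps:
(P(2, 1) - 8)² = (1 - 8)² = (-7)² = 49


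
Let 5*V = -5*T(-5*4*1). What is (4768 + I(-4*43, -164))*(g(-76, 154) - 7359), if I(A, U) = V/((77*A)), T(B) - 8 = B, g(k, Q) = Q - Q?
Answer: -10561399305/301 ≈ -3.5088e+7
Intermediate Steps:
g(k, Q) = 0
T(B) = 8 + B
V = 12 (V = (-5*(8 - 5*4*1))/5 = (-5*(8 - 20*1))/5 = (-5*(8 - 20))/5 = (-5*(-12))/5 = (1/5)*60 = 12)
I(A, U) = 12/(77*A) (I(A, U) = 12/((77*A)) = 12*(1/(77*A)) = 12/(77*A))
(4768 + I(-4*43, -164))*(g(-76, 154) - 7359) = (4768 + 12/(77*((-4*43))))*(0 - 7359) = (4768 + (12/77)/(-172))*(-7359) = (4768 + (12/77)*(-1/172))*(-7359) = (4768 - 3/3311)*(-7359) = (15786845/3311)*(-7359) = -10561399305/301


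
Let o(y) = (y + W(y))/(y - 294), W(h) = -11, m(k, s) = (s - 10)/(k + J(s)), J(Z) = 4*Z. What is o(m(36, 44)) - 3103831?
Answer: -96675023008/31147 ≈ -3.1038e+6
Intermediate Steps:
m(k, s) = (-10 + s)/(k + 4*s) (m(k, s) = (s - 10)/(k + 4*s) = (-10 + s)/(k + 4*s))
o(y) = (-11 + y)/(-294 + y) (o(y) = (y - 11)/(y - 294) = (-11 + y)/(-294 + y))
o(m(36, 44)) - 3103831 = (-11 + (-10 + 44)/(36 + 4*44))/(-294 + (-10 + 44)/(36 + 4*44)) - 3103831 = (-11 + 34/(36 + 176))/(-294 + 34/(36 + 176)) - 3103831 = (-11 + 34/212)/(-294 + 34/212) - 3103831 = (-11 + (1/212)*34)/(-294 + (1/212)*34) - 3103831 = (-11 + 17/106)/(-294 + 17/106) - 3103831 = -1149/106/(-31147/106) - 3103831 = -106/31147*(-1149/106) - 3103831 = 1149/31147 - 3103831 = -96675023008/31147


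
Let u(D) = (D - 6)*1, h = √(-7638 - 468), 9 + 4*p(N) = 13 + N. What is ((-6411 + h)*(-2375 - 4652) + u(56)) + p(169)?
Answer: 180200761/4 - 7027*I*√8106 ≈ 4.505e+7 - 6.3266e+5*I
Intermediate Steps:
p(N) = 1 + N/4 (p(N) = -9/4 + (13 + N)/4 = -9/4 + (13/4 + N/4) = 1 + N/4)
h = I*√8106 (h = √(-8106) = I*√8106 ≈ 90.033*I)
u(D) = -6 + D (u(D) = (-6 + D)*1 = -6 + D)
((-6411 + h)*(-2375 - 4652) + u(56)) + p(169) = ((-6411 + I*√8106)*(-2375 - 4652) + (-6 + 56)) + (1 + (¼)*169) = ((-6411 + I*√8106)*(-7027) + 50) + (1 + 169/4) = ((45050097 - 7027*I*√8106) + 50) + 173/4 = (45050147 - 7027*I*√8106) + 173/4 = 180200761/4 - 7027*I*√8106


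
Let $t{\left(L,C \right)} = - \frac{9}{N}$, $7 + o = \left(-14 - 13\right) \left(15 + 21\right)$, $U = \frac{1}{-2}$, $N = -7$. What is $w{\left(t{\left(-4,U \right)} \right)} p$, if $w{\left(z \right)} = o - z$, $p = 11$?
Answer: $- \frac{75482}{7} \approx -10783.0$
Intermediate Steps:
$U = - \frac{1}{2} \approx -0.5$
$o = -979$ ($o = -7 + \left(-14 - 13\right) \left(15 + 21\right) = -7 - 972 = -979$)
$t{\left(L,C \right)} = \frac{9}{7}$ ($t{\left(L,C \right)} = - \frac{9}{-7} = \left(-9\right) \left(- \frac{1}{7}\right) = \frac{9}{7}$)
$w{\left(z \right)} = -979 - z$
$w{\left(t{\left(-4,U \right)} \right)} p = \left(-979 - \frac{9}{7}\right) 11 = \left(- \frac{6862}{7}\right) 11 = - \frac{75482}{7}$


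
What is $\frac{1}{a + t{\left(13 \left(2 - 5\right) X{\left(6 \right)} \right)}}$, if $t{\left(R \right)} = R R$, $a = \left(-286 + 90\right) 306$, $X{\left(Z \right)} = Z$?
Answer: $- \frac{1}{5220} \approx -0.00019157$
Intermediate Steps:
$a = -59976$ ($a = \left(-196\right) 306 = -59976$)
$t{\left(R \right)} = R^{2}$
$\frac{1}{a + t{\left(13 \left(2 - 5\right) X{\left(6 \right)} \right)}} = \frac{1}{-59976 + \left(13 \left(2 - 5\right) 6\right)^{2}} = \frac{1}{-59976 + \left(13 \left(\left(-3\right) 6\right)\right)^{2}} = \frac{1}{-59976 + \left(13 \left(-18\right)\right)^{2}} = \frac{1}{-59976 + \left(-234\right)^{2}} = \frac{1}{-59976 + 54756} = \frac{1}{-5220} = - \frac{1}{5220}$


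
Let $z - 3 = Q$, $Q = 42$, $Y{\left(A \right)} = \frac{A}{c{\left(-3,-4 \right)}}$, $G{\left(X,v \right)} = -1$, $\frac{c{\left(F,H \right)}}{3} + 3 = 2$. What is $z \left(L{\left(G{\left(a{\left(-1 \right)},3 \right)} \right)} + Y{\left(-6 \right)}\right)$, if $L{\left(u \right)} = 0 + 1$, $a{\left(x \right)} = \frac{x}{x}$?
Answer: $135$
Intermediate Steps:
$c{\left(F,H \right)} = -3$ ($c{\left(F,H \right)} = -9 + 3 \cdot 2 = -9 + 6 = -3$)
$a{\left(x \right)} = 1$
$Y{\left(A \right)} = - \frac{A}{3}$ ($Y{\left(A \right)} = \frac{A}{-3} = A \left(- \frac{1}{3}\right) = - \frac{A}{3}$)
$L{\left(u \right)} = 1$
$z = 45$ ($z = 3 + 42 = 45$)
$z \left(L{\left(G{\left(a{\left(-1 \right)},3 \right)} \right)} + Y{\left(-6 \right)}\right) = 45 \left(1 - -2\right) = 45 \left(1 + 2\right) = 45 \cdot 3 = 135$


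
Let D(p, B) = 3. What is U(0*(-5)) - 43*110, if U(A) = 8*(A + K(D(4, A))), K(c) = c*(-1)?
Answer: -4754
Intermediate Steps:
K(c) = -c
U(A) = -24 + 8*A (U(A) = 8*(A - 1*3) = 8*(A - 3) = 8*(-3 + A) = -24 + 8*A)
U(0*(-5)) - 43*110 = (-24 + 8*(0*(-5))) - 43*110 = (-24 + 8*0) - 4730 = (-24 + 0) - 4730 = -24 - 4730 = -4754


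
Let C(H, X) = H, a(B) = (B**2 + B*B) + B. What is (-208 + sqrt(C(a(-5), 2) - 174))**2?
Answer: (208 - I*sqrt(129))**2 ≈ 43135.0 - 4724.9*I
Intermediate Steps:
a(B) = B + 2*B**2 (a(B) = (B**2 + B**2) + B = 2*B**2 + B = B + 2*B**2)
(-208 + sqrt(C(a(-5), 2) - 174))**2 = (-208 + sqrt(-5*(1 + 2*(-5)) - 174))**2 = (-208 + sqrt(-5*(1 - 10) - 174))**2 = (-208 + sqrt(-5*(-9) - 174))**2 = (-208 + sqrt(45 - 174))**2 = (-208 + sqrt(-129))**2 = (-208 + I*sqrt(129))**2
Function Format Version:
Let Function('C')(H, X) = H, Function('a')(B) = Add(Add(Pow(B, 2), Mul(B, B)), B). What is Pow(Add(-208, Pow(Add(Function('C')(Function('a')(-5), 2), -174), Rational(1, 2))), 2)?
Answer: Pow(Add(208, Mul(-1, I, Pow(129, Rational(1, 2)))), 2) ≈ Add(43135., Mul(-4724.9, I))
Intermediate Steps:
Function('a')(B) = Add(B, Mul(2, Pow(B, 2))) (Function('a')(B) = Add(Add(Pow(B, 2), Pow(B, 2)), B) = Add(Mul(2, Pow(B, 2)), B) = Add(B, Mul(2, Pow(B, 2))))
Pow(Add(-208, Pow(Add(Function('C')(Function('a')(-5), 2), -174), Rational(1, 2))), 2) = Pow(Add(-208, Pow(Add(Mul(-5, Add(1, Mul(2, -5))), -174), Rational(1, 2))), 2) = Pow(Add(-208, Pow(Add(Mul(-5, Add(1, -10)), -174), Rational(1, 2))), 2) = Pow(Add(-208, Pow(Add(Mul(-5, -9), -174), Rational(1, 2))), 2) = Pow(Add(-208, Pow(Add(45, -174), Rational(1, 2))), 2) = Pow(Add(-208, Pow(-129, Rational(1, 2))), 2) = Pow(Add(-208, Mul(I, Pow(129, Rational(1, 2)))), 2)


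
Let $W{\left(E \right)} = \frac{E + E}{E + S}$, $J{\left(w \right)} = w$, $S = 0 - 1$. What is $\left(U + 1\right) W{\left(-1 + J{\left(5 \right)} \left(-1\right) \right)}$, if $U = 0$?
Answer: $\frac{12}{7} \approx 1.7143$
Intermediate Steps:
$S = -1$
$W{\left(E \right)} = \frac{2 E}{-1 + E}$ ($W{\left(E \right)} = \frac{E + E}{E - 1} = \frac{2 E}{-1 + E}$)
$\left(U + 1\right) W{\left(-1 + J{\left(5 \right)} \left(-1\right) \right)} = \left(0 + 1\right) \frac{2 \left(-1 + 5 \left(-1\right)\right)}{-1 + \left(-1 + 5 \left(-1\right)\right)} = 1 \frac{2 \left(-1 - 5\right)}{-1 - 6} = 1 \cdot 2 \left(-6\right) \frac{1}{-1 - 6} = 1 \cdot 2 \left(-6\right) \frac{1}{-7} = 1 \cdot 2 \left(-6\right) \left(- \frac{1}{7}\right) = 1 \cdot \frac{12}{7} = \frac{12}{7}$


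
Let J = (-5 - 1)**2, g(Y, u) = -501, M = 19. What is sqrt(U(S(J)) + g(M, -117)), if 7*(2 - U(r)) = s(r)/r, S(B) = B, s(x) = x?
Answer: I*sqrt(24458)/7 ≈ 22.341*I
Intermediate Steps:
J = 36 (J = (-6)**2 = 36)
U(r) = 13/7 (U(r) = 2 - r/(7*r) = 2 - 1/7*1 = 2 - 1/7 = 13/7)
sqrt(U(S(J)) + g(M, -117)) = sqrt(13/7 - 501) = sqrt(-3494/7) = I*sqrt(24458)/7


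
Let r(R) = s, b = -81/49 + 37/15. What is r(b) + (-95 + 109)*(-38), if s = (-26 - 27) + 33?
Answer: -552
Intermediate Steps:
s = -20 (s = -53 + 33 = -20)
b = 598/735 (b = -81*1/49 + 37*(1/15) = -81/49 + 37/15 = 598/735 ≈ 0.81361)
r(R) = -20
r(b) + (-95 + 109)*(-38) = -20 + (-95 + 109)*(-38) = -20 + 14*(-38) = -20 - 532 = -552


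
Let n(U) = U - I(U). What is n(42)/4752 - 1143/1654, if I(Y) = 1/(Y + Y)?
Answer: -225207683/330111936 ≈ -0.68222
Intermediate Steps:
I(Y) = 1/(2*Y)
n(U) = U - 1/(2*U)
n(42)/4752 - 1143/1654 = (42 - ½/42)/4752 - 1143/1654 = (42 - ½*1/42)*(1/4752) - 1143*1/1654 = (42 - 1/84)*(1/4752) - 1143/1654 = (3527/84)*(1/4752) - 1143/1654 = 3527/399168 - 1143/1654 = -225207683/330111936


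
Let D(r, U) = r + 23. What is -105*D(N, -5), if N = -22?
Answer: -105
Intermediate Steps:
D(r, U) = 23 + r
-105*D(N, -5) = -105*(23 - 22) = -105*1 = -105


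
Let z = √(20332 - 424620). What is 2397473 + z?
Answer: 2397473 + 8*I*√6317 ≈ 2.3975e+6 + 635.84*I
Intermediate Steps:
z = 8*I*√6317 (z = √(-404288) = 8*I*√6317 ≈ 635.84*I)
2397473 + z = 2397473 + 8*I*√6317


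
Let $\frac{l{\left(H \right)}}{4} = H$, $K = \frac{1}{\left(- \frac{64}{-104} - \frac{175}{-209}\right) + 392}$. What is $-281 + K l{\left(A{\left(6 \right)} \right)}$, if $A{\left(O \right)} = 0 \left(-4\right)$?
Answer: $-281$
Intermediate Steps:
$A{\left(O \right)} = 0$
$K = \frac{2717}{1069011}$ ($K = \frac{1}{\left(\left(-64\right) \left(- \frac{1}{104}\right) - - \frac{175}{209}\right) + 392} = \frac{1}{\left(\frac{8}{13} + \frac{175}{209}\right) + 392} = \frac{1}{\frac{3947}{2717} + 392} = \frac{1}{\frac{1069011}{2717}} = \frac{2717}{1069011} \approx 0.0025416$)
$l{\left(H \right)} = 4 H$
$-281 + K l{\left(A{\left(6 \right)} \right)} = -281 + \frac{2717 \cdot 4 \cdot 0}{1069011} = -281 + \frac{2717}{1069011} \cdot 0 = -281 + 0 = -281$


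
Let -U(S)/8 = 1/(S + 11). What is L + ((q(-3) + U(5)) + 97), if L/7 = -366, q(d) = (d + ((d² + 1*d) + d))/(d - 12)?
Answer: -4931/2 ≈ -2465.5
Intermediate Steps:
U(S) = -8/(11 + S) (U(S) = -8/(S + 11) = -8/(11 + S))
q(d) = (d² + 3*d)/(-12 + d) (q(d) = (d + ((d² + d) + d))/(-12 + d) = (d + ((d + d²) + d))/(-12 + d) = (d + (d² + 2*d))/(-12 + d) = (d² + 3*d)/(-12 + d))
L = -2562 (L = 7*(-366) = -2562)
L + ((q(-3) + U(5)) + 97) = -2562 + ((-3*(3 - 3)/(-12 - 3) - 8/(11 + 5)) + 97) = -2562 + ((-3*0/(-15) - 8/16) + 97) = -2562 + ((-3*(-1/15)*0 - 8*1/16) + 97) = -2562 + ((0 - ½) + 97) = -2562 + (-½ + 97) = -2562 + 193/2 = -4931/2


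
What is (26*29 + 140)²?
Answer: 799236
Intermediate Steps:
(26*29 + 140)² = (754 + 140)² = 894² = 799236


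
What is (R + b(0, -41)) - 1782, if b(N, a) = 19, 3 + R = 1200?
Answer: -566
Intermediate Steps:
R = 1197 (R = -3 + 1200 = 1197)
(R + b(0, -41)) - 1782 = (1197 + 19) - 1782 = 1216 - 1782 = -566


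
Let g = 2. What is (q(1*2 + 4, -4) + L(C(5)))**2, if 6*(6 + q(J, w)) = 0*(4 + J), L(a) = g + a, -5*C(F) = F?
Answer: 25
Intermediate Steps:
C(F) = -F/5
L(a) = 2 + a
q(J, w) = -6 (q(J, w) = -6 + (0*(4 + J))/6 = -6 + (1/6)*0 = -6 + 0 = -6)
(q(1*2 + 4, -4) + L(C(5)))**2 = (-6 + (2 - 1/5*5))**2 = (-6 + (2 - 1))**2 = (-6 + 1)**2 = (-5)**2 = 25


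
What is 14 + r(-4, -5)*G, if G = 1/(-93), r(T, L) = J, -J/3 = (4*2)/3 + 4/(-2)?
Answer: 1304/93 ≈ 14.021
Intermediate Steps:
J = -2 (J = -3*((4*2)/3 + 4/(-2)) = -3*(8*(⅓) + 4*(-½)) = -3*(8/3 - 2) = -3*⅔ = -2)
r(T, L) = -2
G = -1/93 ≈ -0.010753
14 + r(-4, -5)*G = 14 - 2*(-1/93) = 14 + 2/93 = 1304/93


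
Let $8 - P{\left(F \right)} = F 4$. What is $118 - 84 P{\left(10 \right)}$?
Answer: $2806$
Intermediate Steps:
$P{\left(F \right)} = 8 - 4 F$ ($P{\left(F \right)} = 8 - F 4 = 8 - 4 F$)
$118 - 84 P{\left(10 \right)} = 118 - 84 \left(8 - 40\right) = 118 - -2688 = 118 + 2688 = 2806$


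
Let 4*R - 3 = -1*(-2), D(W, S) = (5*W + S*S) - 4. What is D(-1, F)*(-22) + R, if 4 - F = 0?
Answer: -611/4 ≈ -152.75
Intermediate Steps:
F = 4 (F = 4 - 1*0 = 4 + 0 = 4)
D(W, S) = -4 + S**2 + 5*W (D(W, S) = (5*W + S**2) - 4 = (S**2 + 5*W) - 4 = -4 + S**2 + 5*W)
R = 5/4 (R = 3/4 + (-1*(-2))/4 = 3/4 + (1/4)*2 = 3/4 + 1/2 = 5/4 ≈ 1.2500)
D(-1, F)*(-22) + R = (-4 + 4**2 + 5*(-1))*(-22) + 5/4 = (-4 + 16 - 5)*(-22) + 5/4 = 7*(-22) + 5/4 = -154 + 5/4 = -611/4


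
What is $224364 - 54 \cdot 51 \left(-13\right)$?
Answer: $260166$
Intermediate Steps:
$224364 - 54 \cdot 51 \left(-13\right) = 224364 - 2754 \left(-13\right) = 224364 - -35802 = 224364 + 35802 = 260166$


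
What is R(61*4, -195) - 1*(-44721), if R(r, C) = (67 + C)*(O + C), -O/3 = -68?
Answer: 43569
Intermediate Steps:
O = 204 (O = -3*(-68) = 204)
R(r, C) = (67 + C)*(204 + C)
R(61*4, -195) - 1*(-44721) = (13668 + (-195)² + 271*(-195)) - 1*(-44721) = (13668 + 38025 - 52845) + 44721 = -1152 + 44721 = 43569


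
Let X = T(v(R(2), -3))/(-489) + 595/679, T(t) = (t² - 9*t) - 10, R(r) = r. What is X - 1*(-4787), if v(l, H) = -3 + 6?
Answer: 227106052/47433 ≈ 4787.9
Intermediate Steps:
v(l, H) = 3
T(t) = -10 + t² - 9*t
X = 44281/47433 (X = (-10 + 3² - 9*3)/(-489) + 595/679 = (-10 + 9 - 27)*(-1/489) + 595*(1/679) = -28*(-1/489) + 85/97 = 28/489 + 85/97 = 44281/47433 ≈ 0.93355)
X - 1*(-4787) = 44281/47433 - 1*(-4787) = 44281/47433 + 4787 = 227106052/47433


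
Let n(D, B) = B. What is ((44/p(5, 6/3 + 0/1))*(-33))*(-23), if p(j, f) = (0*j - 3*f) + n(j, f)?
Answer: -8349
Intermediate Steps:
p(j, f) = -2*f (p(j, f) = (0*j - 3*f) + f = (0 - 3*f) + f = -3*f + f = -2*f)
((44/p(5, 6/3 + 0/1))*(-33))*(-23) = ((44/((-2*(6/3 + 0/1))))*(-33))*(-23) = ((44/((-2*(6*(⅓) + 0*1))))*(-33))*(-23) = ((44/((-2*(2 + 0))))*(-33))*(-23) = ((44/((-2*2)))*(-33))*(-23) = ((44/(-4))*(-33))*(-23) = ((44*(-¼))*(-33))*(-23) = -11*(-33)*(-23) = 363*(-23) = -8349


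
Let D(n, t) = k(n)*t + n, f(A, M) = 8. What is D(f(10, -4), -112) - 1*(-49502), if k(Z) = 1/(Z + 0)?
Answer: 49496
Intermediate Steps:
k(Z) = 1/Z
D(n, t) = n + t/n (D(n, t) = t/n + n = n + t/n)
D(f(10, -4), -112) - 1*(-49502) = (8 - 112/8) - 1*(-49502) = (8 - 112*⅛) + 49502 = (8 - 14) + 49502 = -6 + 49502 = 49496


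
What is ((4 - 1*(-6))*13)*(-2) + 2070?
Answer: 1810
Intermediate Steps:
((4 - 1*(-6))*13)*(-2) + 2070 = ((4 + 6)*13)*(-2) + 2070 = (10*13)*(-2) + 2070 = 130*(-2) + 2070 = -260 + 2070 = 1810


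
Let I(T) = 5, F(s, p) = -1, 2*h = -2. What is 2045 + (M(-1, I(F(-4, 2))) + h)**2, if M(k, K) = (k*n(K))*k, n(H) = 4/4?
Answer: 2045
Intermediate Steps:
h = -1 (h = (1/2)*(-2) = -1)
n(H) = 1 (n(H) = 4*(1/4) = 1)
M(k, K) = k**2 (M(k, K) = (k*1)*k = k*k = k**2)
2045 + (M(-1, I(F(-4, 2))) + h)**2 = 2045 + ((-1)**2 - 1)**2 = 2045 + (1 - 1)**2 = 2045 + 0**2 = 2045 + 0 = 2045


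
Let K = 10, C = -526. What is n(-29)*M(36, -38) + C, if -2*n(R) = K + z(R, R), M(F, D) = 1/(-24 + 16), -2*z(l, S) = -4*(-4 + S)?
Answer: -1059/2 ≈ -529.50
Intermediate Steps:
z(l, S) = -8 + 2*S (z(l, S) = -(-2)*(-4 + S) = -(16 - 4*S)/2 = -8 + 2*S)
M(F, D) = -1/8 (M(F, D) = 1/(-8) = -1/8)
n(R) = -1 - R (n(R) = -(10 + (-8 + 2*R))/2 = -(2 + 2*R)/2 = -1 - R)
n(-29)*M(36, -38) + C = (-1 - 1*(-29))*(-1/8) - 526 = (-1 + 29)*(-1/8) - 526 = 28*(-1/8) - 526 = -7/2 - 526 = -1059/2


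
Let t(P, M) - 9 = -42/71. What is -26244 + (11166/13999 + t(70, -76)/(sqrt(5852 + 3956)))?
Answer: -367378590/13999 + 597*sqrt(613)/174092 ≈ -26243.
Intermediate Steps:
t(P, M) = 597/71 (t(P, M) = 9 - 42/71 = 597/71)
-26244 + (11166/13999 + t(70, -76)/(sqrt(5852 + 3956))) = -26244 + (11166/13999 + 597/(71*(sqrt(5852 + 3956)))) = -26244 + (11166*(1/13999) + 597/(71*(sqrt(9808)))) = -26244 + (11166/13999 + 597/(71*((4*sqrt(613))))) = -26244 + (11166/13999 + 597*(sqrt(613)/2452)/71) = -26244 + (11166/13999 + 597*sqrt(613)/174092) = -367378590/13999 + 597*sqrt(613)/174092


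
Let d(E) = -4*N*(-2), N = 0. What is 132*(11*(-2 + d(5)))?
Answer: -2904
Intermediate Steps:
d(E) = 0 (d(E) = -4*0*(-2) = 0*(-2) = 0)
132*(11*(-2 + d(5))) = 132*(11*(-2 + 0)) = 132*(11*(-2)) = 132*(-22) = -2904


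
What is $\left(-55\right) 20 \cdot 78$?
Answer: $-85800$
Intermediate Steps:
$\left(-55\right) 20 \cdot 78 = \left(-1100\right) 78 = -85800$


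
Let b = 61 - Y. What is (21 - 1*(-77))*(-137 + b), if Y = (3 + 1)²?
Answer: -9016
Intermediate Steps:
Y = 16 (Y = 4² = 16)
b = 45 (b = 61 - 1*16 = 61 - 16 = 45)
(21 - 1*(-77))*(-137 + b) = (21 - 1*(-77))*(-137 + 45) = (21 + 77)*(-92) = 98*(-92) = -9016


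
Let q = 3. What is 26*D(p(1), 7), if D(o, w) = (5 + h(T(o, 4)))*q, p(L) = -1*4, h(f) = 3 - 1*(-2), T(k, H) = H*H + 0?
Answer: 780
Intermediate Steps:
T(k, H) = H² (T(k, H) = H² + 0 = H²)
h(f) = 5 (h(f) = 3 + 2 = 5)
p(L) = -4
D(o, w) = 30 (D(o, w) = (5 + 5)*3 = 10*3 = 30)
26*D(p(1), 7) = 26*30 = 780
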